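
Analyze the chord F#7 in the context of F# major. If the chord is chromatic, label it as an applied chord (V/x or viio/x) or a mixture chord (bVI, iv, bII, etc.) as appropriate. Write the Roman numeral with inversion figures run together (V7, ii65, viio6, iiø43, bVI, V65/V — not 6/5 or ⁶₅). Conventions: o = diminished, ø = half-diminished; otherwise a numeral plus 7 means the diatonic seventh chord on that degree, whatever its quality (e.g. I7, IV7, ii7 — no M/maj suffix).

The pitches F#-A#-C#-E form a dominant seventh chord rooted on F#.
F# is not a diatonic chord root with this quality in F# major, but it lies a perfect fifth above B (IV), so the chord functions as an applied dominant of IV.

V7/IV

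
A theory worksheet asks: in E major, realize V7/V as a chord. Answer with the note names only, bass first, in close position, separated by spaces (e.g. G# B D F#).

V7/V is a secondary dominant — the dominant seventh of V. V in E major is B, so the applied chord's root is F#, a perfect fifth above.
Building a dominant seventh chord on F# gives F#-A#-C#-E.

F# A# C# E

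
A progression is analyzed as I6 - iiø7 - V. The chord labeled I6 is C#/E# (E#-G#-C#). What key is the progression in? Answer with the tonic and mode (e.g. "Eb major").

C# major

I6 is given as E#-G#-C# — a major triad with root C#.
If C# is scale degree 1 and the mode makes that degree carry a major triad, the tonic is C# and the mode is major.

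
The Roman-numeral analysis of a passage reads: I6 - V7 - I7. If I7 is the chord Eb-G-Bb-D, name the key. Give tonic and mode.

Eb major

The chord Ebmaj7 is a major seventh chord rooted on Eb; its label is I7.
If Eb is scale degree 1 and the mode makes that degree carry a major seventh chord, the tonic is Eb and the mode is major.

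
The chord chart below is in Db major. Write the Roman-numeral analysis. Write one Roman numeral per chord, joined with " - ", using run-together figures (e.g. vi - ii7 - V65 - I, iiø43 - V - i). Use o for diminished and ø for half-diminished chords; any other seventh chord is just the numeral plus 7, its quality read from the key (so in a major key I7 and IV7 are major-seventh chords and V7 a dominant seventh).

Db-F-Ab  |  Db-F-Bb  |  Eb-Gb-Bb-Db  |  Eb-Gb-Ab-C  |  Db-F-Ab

I - vi6 - ii7 - V43 - I

Db-F-Ab: major triad on Db = scale degree 1 → I.
Db-F-Bb: minor triad on Bb = scale degree 6 → vi6.
Eb-Gb-Bb-Db: minor seventh chord on Eb = scale degree 2 → ii7.
Eb-Gb-Ab-C: root Ab is the dominant; dominant seventh chord there is V43.
Db-F-Ab: major triad on Db = scale degree 1 → I.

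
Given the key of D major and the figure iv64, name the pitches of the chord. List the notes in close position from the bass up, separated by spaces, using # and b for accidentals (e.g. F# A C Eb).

D G Bb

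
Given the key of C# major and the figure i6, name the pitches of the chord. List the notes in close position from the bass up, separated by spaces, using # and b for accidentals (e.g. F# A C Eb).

i6 is the minor tonic, borrowed from the parallel minor. In C# major that root is C#.
So the chord is C#-E-G#, a minor triad.
With the 6 figure the chord is in first inversion; from the bass E upward in close position it reads E-G#-C#.

E G# C#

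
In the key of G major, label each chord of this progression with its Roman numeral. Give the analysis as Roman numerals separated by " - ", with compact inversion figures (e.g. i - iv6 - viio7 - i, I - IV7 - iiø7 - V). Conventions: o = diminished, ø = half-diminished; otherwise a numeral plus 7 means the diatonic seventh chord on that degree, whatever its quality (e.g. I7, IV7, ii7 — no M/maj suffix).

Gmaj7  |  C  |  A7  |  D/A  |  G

I7 - IV - V7/V - V64 - I

Gmaj7 has root G, degree 1 in G major, so I7.
C: root C is the subdominant; major triad there is IV.
A7 is the secondary dominant of V (dominant seventh chord on A): V7/V.
D/A has root D, degree 5 in G major, so V64.
G: root G is the tonic; major triad there is I.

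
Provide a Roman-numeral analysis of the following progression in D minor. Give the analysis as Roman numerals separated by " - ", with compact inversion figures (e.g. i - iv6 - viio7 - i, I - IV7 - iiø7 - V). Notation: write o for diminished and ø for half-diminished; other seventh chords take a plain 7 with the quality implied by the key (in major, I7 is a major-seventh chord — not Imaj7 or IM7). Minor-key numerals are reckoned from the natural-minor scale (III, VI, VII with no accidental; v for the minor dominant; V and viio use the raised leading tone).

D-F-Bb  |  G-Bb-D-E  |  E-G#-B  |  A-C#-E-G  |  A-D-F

D-F-Bb: root Bb is the submediant; major triad there is VI6.
G-Bb-D-E has root E, degree 2 in D minor, so iiø65.
E-G#-B: a major triad on E, the applied dominant of V → V/V.
A-C#-E-G: root A is the dominant; dominant seventh chord there is V7.
A-D-F: minor triad on D = scale degree 1 → i64.

VI6 - iiø65 - V/V - V7 - i64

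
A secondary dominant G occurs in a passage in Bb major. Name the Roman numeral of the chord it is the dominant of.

ii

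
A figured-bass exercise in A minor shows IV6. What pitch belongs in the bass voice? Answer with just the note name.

IV in A minor has root D; the chord is D-F#-A.
The figure 6 means first inversion — the third is in the bass.

F#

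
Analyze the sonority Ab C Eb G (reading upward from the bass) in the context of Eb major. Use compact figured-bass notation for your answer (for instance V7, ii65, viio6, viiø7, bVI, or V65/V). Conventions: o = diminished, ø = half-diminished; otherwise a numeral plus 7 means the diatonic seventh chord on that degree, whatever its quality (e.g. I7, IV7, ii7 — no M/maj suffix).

Stacked in thirds the chord is Ab-C-Eb-G: a major seventh chord on Ab.
Ab is scale degree 4 in Eb major, and a major seventh chord on that degree is written IV7.

IV7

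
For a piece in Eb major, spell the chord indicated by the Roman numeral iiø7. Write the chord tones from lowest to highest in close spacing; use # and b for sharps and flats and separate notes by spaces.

iiø7 is the half-diminished supertonic seventh, borrowed from the parallel minor. In Eb major that root is F.
So the chord is F-Ab-Cb-Eb, a half-diminished seventh chord.

F Ab Cb Eb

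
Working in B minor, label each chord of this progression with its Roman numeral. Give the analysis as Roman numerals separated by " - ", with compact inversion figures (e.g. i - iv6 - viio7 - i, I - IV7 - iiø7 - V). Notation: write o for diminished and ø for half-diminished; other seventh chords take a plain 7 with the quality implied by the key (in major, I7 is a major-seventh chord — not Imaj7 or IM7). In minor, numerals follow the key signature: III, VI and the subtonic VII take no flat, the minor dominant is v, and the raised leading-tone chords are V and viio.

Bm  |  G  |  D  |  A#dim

Bm: minor triad on B = scale degree 1 → i.
G: root G is the submediant; major triad there is VI.
D has root D, degree 3 in B minor, so III.
A#dim: diminished triad on A# = scale degree 7 → viio.

i - VI - III - viio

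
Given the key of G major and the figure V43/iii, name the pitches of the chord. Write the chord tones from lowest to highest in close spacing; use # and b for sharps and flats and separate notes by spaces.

V43/iii is a secondary dominant — the dominant seventh of iii. iii in G major is B, so the applied chord's root is F#, a perfect fifth above.
Building a dominant seventh chord on F# gives F#-A#-C#-E.
The figured bass 43 indicates second inversion, placing the fifth (C#) in the bass: C#-E-F#-A#.

C# E F# A#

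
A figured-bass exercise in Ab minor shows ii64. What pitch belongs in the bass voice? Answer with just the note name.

F

ii in Ab minor has root Bb; the chord is Bb-Db-F.
The figure 64 means second inversion — the fifth is in the bass.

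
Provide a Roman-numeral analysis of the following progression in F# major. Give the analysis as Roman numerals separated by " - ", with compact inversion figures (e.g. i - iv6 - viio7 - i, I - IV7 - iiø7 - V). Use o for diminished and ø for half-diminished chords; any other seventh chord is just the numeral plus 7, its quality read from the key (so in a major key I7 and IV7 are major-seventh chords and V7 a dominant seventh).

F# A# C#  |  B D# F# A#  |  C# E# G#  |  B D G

F#-A#-C#: root F# is the tonic; major triad there is I.
B-D#-F#-A#: major seventh chord on B = scale degree 4 → IV7.
C#-E#-G# has root C#, degree 5 in F# major, so V.
B-D-G: G with this quality isn't in the key; a major triad on b2 is the Neapolitan sixth, bII6 (third, B, in the bass — hence the 6).

I - IV7 - V - bII6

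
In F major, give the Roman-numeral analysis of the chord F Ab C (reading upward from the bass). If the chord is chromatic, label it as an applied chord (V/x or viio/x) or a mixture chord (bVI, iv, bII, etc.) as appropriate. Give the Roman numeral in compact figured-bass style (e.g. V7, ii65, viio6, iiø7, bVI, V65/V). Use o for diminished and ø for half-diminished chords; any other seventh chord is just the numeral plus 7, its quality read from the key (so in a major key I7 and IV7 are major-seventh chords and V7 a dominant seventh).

i

The pitches F-Ab-C form a minor triad rooted on F.
F is the first degree of F major. This is the minor tonic, borrowed from the parallel minor.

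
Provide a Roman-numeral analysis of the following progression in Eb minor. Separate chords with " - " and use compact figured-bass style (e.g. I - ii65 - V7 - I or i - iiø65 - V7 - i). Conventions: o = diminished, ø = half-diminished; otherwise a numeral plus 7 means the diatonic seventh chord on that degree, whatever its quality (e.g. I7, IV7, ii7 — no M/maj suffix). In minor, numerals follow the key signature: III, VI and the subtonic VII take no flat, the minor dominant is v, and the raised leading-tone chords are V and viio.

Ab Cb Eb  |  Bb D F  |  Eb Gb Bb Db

iv - V - i7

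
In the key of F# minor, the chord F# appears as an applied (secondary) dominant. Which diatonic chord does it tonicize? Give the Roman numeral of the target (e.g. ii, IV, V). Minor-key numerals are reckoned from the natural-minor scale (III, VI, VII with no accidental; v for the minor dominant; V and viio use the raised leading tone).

iv

The chord is a major triad on F#.
A dominant resolves down a perfect fifth: F# → B. In F# minor, B is scale degree 4, i.e. iv.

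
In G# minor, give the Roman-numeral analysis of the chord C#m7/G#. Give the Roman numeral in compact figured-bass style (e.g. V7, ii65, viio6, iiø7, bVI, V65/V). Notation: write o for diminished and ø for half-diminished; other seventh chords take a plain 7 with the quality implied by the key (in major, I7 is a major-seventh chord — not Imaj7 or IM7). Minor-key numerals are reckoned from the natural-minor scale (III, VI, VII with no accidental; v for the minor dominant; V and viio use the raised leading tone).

The pitches C#-E-G#-B form a minor seventh chord rooted on C#.
C# is scale degree 4 in G# minor, and a minor seventh chord on that degree is written iv7.
With G# in the bass the chord is in second inversion, so the figured bass is 43.

iv43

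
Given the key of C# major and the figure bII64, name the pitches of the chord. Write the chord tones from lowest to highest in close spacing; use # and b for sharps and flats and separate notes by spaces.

bII64 is the Neapolitan chord — a major triad on the lowered second degree. In C# major that root is D.
So the chord is D-F#-A.
The figured bass 64 indicates second inversion, placing the fifth (A) in the bass: A-D-F#.

A D F#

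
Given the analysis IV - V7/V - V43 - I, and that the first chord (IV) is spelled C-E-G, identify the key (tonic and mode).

The chord C is a major triad rooted on C; its label is IV.
Counting down 3 scale steps from C places the tonic on G; a major triad on degree 4 is diatonic only in major.

G major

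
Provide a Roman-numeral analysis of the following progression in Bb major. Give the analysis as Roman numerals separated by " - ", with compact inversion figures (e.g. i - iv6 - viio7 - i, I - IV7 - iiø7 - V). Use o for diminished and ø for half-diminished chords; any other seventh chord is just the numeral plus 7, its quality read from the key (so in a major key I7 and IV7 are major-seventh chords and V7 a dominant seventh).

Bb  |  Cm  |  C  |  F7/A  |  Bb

I - ii - V/V - V65 - I

Bb: root Bb is the tonic; major triad there is I.
Cm: minor triad on C = scale degree 2 → ii.
C: chromatic; C is V of V, so V/V.
F7/A: dominant seventh chord on F = scale degree 5 → V65.
Bb: root Bb is the tonic; major triad there is I.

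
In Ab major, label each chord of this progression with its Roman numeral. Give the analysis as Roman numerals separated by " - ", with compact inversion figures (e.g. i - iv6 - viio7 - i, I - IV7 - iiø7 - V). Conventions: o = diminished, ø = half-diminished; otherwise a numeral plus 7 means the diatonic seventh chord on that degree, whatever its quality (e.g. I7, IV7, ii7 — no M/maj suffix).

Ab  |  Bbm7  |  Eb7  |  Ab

Ab: root Ab is the tonic; major triad there is I.
Bbm7: root Bb is the supertonic; minor seventh chord there is ii7.
Eb7 has root Eb, degree 5 in Ab major, so V7.
Ab has root Ab, degree 1 in Ab major, so I.

I - ii7 - V7 - I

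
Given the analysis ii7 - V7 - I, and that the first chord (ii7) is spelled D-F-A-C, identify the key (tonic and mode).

C major

The chord Dm7 is a minor seventh chord rooted on D; its label is ii7.
ii7 on D implies D is the supertonic; that puts the tonic at C, and the lowercase numeral fits major mode.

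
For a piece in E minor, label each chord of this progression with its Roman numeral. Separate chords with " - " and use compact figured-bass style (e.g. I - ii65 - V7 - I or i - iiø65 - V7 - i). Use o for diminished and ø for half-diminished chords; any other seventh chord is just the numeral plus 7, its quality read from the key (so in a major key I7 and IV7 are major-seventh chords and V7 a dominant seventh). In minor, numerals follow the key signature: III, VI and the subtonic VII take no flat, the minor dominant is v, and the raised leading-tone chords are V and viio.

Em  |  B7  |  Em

Em: root E is the tonic; minor triad there is i.
B7: dominant seventh chord on B = scale degree 5 → V7.
Em: minor triad on E = scale degree 1 → i.

i - V7 - i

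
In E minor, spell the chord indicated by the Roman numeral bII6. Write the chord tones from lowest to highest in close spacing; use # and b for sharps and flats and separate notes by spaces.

A C F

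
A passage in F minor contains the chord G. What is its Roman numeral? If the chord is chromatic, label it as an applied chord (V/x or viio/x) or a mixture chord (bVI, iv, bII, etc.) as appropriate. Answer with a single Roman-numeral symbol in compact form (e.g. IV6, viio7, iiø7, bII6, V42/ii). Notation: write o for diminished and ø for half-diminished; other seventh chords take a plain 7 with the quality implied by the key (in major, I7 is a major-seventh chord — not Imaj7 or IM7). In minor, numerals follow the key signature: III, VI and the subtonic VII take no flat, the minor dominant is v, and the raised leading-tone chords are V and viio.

Stacked in thirds the chord is G-B-D: a major triad on G.
G is not a diatonic chord root with this quality in F minor, but it lies a perfect fifth above C (V), so the chord functions as an applied dominant of V.

V/V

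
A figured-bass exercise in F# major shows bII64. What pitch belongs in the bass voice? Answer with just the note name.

D

bII in F# major has root G; the chord is G-B-D.
The figure 64 means second inversion — the fifth is in the bass.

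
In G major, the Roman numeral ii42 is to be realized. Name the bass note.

G

ii in G major has root A; the chord is A-C-E-G.
The figure 42 means third inversion — the seventh is in the bass.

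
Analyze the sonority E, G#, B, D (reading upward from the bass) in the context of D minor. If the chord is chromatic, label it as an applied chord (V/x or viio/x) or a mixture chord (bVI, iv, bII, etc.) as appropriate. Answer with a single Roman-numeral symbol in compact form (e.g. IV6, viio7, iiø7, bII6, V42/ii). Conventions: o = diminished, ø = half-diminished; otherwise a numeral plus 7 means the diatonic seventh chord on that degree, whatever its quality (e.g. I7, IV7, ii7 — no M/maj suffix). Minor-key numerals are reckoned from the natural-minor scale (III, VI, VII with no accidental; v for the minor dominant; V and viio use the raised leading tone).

Stacked in thirds the chord is E-G#-B-D: a dominant seventh chord on E.
E is not a diatonic chord root with this quality in D minor, but it lies a perfect fifth above A (V), so the chord functions as an applied dominant of V.

V7/V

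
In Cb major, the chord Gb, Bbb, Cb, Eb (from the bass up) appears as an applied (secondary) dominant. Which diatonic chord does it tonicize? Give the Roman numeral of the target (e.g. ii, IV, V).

IV

The chord is a dominant seventh chord on Cb.
A dominant resolves down a perfect fifth: Cb → Fb. In Cb major, Fb is scale degree 4, i.e. IV.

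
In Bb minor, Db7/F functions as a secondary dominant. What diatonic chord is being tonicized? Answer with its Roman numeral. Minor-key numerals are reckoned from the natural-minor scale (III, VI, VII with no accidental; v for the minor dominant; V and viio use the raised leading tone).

VI

The chord is a dominant seventh chord on Db.
A dominant resolves down a perfect fifth: Db → Gb. In Bb minor, Gb is scale degree 6, i.e. VI.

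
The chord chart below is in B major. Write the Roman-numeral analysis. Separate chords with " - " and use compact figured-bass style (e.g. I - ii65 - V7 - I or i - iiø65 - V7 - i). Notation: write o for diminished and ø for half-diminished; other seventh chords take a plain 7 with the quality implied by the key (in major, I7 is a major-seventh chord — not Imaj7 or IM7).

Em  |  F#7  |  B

iv - V7 - I

Em is non-diatonic — iv, a mixture chord from B minor.
F#7: root F# is the dominant; dominant seventh chord there is V7.
B: root B is the tonic; major triad there is I.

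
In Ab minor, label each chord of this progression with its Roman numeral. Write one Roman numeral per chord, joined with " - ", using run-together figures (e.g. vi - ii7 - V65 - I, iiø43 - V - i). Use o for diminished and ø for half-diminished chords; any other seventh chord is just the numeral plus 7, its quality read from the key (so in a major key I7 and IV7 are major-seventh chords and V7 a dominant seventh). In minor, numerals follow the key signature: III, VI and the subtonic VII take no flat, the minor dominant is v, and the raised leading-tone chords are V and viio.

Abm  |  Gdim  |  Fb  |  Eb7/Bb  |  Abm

i - viio - VI - V43 - i

Abm has root Ab, degree 1 in Ab minor, so i.
Gdim has root G, degree 7 in Ab minor, so viio.
Fb has root Fb, degree 6 in Ab minor, so VI.
Eb7/Bb has root Eb, degree 5 in Ab minor, so V43.
Abm: minor triad on Ab = scale degree 1 → i.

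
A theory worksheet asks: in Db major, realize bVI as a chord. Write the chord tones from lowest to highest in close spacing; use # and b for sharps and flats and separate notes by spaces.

Bbb Db Fb

bVI is a major triad on the lowered sixth degree, borrowed from the parallel minor. In Db major that root is Bbb.
So the chord is Bbb-Db-Fb.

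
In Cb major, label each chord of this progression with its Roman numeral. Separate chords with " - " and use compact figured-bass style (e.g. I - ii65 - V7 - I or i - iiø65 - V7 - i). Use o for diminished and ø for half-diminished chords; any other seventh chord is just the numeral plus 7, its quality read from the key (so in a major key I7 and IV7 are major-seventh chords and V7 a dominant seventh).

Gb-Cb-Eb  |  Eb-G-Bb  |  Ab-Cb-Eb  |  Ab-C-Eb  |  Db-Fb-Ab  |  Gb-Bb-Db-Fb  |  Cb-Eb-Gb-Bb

Gb-Cb-Eb: root Cb is the tonic; major triad there is I64.
Eb-G-Bb: chromatic; Eb is V of vi, so V/vi.
Ab-Cb-Eb has root Ab, degree 6 in Cb major, so vi.
Ab-C-Eb: a major triad on Ab, the applied dominant of ii → V/ii.
Db-Fb-Ab: minor triad on Db = scale degree 2 → ii.
Gb-Bb-Db-Fb: dominant seventh chord on Gb = scale degree 5 → V7.
Cb-Eb-Gb-Bb: root Cb is the tonic; major seventh chord there is I7.

I64 - V/vi - vi - V/ii - ii - V7 - I7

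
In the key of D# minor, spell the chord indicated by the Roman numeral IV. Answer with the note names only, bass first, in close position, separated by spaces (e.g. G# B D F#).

G# B# D#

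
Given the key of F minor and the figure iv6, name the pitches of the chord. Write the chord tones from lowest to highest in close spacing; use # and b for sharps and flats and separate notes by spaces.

The numeral's case and figure indicate a minor triad. In F minor its root, the subdominant, is Bb.
Stacking thirds from Bb gives Bb-Db-F.
With the 6 figure the chord is in first inversion; from the bass Db upward in close position it reads Db-F-Bb.

Db F Bb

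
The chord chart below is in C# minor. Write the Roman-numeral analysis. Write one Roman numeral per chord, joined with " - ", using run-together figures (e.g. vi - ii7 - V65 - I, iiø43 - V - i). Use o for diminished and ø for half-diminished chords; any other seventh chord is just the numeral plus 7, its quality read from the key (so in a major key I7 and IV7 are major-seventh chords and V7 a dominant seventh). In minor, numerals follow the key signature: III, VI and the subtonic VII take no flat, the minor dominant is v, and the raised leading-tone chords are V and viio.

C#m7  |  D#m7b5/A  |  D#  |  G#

C#m7: minor seventh chord on C# = scale degree 1 → i7.
D#m7b5/A has root D#, degree 2 in C# minor, so iiø43.
D# is the secondary dominant of V (major triad on D#): V/V.
G# has root G#, degree 5 in C# minor, so V.

i7 - iiø43 - V/V - V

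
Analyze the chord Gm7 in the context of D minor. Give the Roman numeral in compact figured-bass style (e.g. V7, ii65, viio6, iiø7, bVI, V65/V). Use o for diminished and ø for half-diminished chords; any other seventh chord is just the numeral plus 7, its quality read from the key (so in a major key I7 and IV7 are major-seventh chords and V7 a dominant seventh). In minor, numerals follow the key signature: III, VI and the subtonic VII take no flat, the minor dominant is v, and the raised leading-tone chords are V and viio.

Stacked in thirds the chord is G-Bb-D-F: a minor seventh chord on G.
G is scale degree 4 in D minor, and a minor seventh chord on that degree is written iv7.

iv7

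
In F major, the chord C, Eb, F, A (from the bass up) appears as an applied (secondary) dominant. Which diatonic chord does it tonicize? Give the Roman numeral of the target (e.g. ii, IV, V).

IV

The chord is a dominant seventh chord on F.
A dominant resolves down a perfect fifth: F → Bb. In F major, Bb is scale degree 4, i.e. IV.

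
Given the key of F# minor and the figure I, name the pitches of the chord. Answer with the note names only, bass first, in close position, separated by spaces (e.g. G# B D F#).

F# A# C#

Scale degree 1 in F# minor is F#; here the chord built on it is altered to a major triad. I is the major tonic (Picardy third), borrowed from the parallel major.
So the chord is F#-A#-C#, a major triad.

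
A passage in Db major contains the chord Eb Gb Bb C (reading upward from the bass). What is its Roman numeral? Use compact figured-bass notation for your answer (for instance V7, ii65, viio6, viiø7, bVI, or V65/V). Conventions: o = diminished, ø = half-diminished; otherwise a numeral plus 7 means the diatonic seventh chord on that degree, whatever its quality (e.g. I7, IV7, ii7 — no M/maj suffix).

viiø65

Stacked in thirds the chord is C-Eb-Gb-Bb: a half-diminished seventh chord on C.
C is scale degree 7 in Db major, and a half-diminished seventh chord on that degree is written viiø7.
With Eb in the bass the chord is in first inversion, so the figured bass is 65.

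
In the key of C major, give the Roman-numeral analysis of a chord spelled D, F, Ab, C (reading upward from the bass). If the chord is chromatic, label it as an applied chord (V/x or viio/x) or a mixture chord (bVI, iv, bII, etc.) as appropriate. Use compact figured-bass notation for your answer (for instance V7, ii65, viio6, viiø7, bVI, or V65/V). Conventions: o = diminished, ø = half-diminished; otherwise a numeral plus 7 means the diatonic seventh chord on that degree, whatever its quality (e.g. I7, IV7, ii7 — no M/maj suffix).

iiø7

Stacked in thirds the chord is D-F-Ab-C: a half-diminished seventh chord on D.
D is the second degree of C major. This is the half-diminished supertonic seventh, borrowed from the parallel minor.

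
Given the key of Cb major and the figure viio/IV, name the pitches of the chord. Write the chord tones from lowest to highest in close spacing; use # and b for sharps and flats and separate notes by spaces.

Eb Gb Bbb

The slash marks an applied leading-tone chord: viio of IV. In Cb major, IV is Fb, so the leading tone to it is Eb, a half step below.
Building a diminished triad on Eb gives Eb-Gb-Bbb.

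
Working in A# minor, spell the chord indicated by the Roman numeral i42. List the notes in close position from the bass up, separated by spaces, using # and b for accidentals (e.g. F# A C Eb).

G# A# C# E#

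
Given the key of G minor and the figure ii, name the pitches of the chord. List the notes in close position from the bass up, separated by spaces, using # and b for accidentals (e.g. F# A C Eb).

ii is the minor supertonic, borrowed from the parallel major (the Dorian ii). In G minor that root is A.
So the chord is A-C-E.

A C E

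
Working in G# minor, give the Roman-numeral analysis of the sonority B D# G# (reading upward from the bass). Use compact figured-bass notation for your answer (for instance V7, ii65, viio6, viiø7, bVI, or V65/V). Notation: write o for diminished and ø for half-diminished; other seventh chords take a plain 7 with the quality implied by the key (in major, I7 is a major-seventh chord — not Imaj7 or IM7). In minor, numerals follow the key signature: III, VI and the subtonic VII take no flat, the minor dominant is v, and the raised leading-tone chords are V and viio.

i6

The pitches G#-B-D# form a minor triad rooted on G#.
G# is scale degree 1 in G# minor, and a minor triad on that degree is written i.
With B in the bass the chord is in first inversion, so the figured bass is 6.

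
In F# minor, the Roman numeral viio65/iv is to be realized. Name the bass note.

C#

The applied chord viio65/iv is rooted on A#: A#-C#-E-G.
The figure 65 means first inversion — the third is in the bass.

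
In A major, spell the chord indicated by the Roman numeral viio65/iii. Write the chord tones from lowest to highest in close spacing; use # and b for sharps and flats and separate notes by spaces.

viio65/iii is a secondary leading-tone chord. The target iii is C# in A major; the applied chord is rooted a semitone below, on B#.
Building a fully diminished seventh chord on B# gives B#-D#-F#-A.
The figured bass 65 indicates first inversion, placing the third (D#) in the bass: D#-F#-A-B#.

D# F# A B#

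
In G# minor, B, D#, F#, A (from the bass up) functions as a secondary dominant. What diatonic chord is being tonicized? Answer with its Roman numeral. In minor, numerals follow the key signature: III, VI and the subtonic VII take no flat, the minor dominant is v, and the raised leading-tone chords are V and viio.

The chord is a dominant seventh chord on B.
A dominant resolves down a perfect fifth: B → E. In G# minor, E is scale degree 6, i.e. VI.

VI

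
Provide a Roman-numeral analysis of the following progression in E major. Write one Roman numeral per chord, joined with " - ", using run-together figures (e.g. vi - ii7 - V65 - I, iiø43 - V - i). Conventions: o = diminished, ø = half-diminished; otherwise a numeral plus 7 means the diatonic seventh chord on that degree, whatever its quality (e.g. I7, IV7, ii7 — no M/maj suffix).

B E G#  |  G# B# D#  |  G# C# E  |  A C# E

B-E-G#: major triad on E = scale degree 1 → I64.
G#-B#-D#: chromatic; G# is V of vi, so V/vi.
G#-C#-E: minor triad on C# = scale degree 6 → vi64.
A-C#-E: root A is the subdominant; major triad there is IV.

I64 - V/vi - vi64 - IV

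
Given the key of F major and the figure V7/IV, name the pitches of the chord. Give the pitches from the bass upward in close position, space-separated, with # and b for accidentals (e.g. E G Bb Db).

The slash means an applied dominant: we want the dominant of IV. In F major, IV is Bb major, and its dominant is built on F.
Building a dominant seventh chord on F gives F-A-C-Eb.

F A C Eb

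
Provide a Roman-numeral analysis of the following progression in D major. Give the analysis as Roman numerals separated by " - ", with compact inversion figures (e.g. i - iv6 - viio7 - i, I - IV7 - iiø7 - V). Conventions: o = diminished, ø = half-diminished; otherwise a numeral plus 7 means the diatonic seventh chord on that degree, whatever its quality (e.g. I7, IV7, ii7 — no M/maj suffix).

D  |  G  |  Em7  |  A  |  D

I - IV - ii7 - V - I

D: root D is the tonic; major triad there is I.
G: major triad on G = scale degree 4 → IV.
Em7 has root E, degree 2 in D major, so ii7.
A: major triad on A = scale degree 5 → V.
D: root D is the tonic; major triad there is I.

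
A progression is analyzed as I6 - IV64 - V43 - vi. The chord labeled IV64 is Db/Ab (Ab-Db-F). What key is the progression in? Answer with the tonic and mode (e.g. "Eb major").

IV64 is given as Ab-Db-F — a major triad with root Db.
If Db is scale degree 4 and the mode makes that degree carry a major triad, the tonic is Ab and the mode is major.

Ab major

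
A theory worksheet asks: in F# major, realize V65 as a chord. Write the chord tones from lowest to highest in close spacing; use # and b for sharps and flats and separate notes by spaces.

E# G# B C#

In F# major, the fifth degree is C#, and the diatonic chord built there is a dominant seventh chord.
Stacking thirds from C# gives C#-E#-G#-B.
The figured bass 65 indicates first inversion, placing the third (E#) in the bass: E#-G#-B-C#.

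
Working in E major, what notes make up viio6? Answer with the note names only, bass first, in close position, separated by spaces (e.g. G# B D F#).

F# A D#

In E major, the leading tone is D#, and the diatonic chord built there is a diminished triad.
Stacking thirds from D# gives D#-F#-A.
With the 6 figure the chord is in first inversion; from the bass F# upward in close position it reads F#-A-D#.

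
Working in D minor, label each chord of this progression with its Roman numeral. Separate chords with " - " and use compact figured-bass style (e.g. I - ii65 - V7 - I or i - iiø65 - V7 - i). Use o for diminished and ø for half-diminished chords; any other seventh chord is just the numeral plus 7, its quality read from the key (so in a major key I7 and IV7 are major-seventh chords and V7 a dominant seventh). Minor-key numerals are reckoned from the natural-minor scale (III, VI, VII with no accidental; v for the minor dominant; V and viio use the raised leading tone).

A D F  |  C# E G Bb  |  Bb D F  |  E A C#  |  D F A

i64 - viio7 - VI - V64 - i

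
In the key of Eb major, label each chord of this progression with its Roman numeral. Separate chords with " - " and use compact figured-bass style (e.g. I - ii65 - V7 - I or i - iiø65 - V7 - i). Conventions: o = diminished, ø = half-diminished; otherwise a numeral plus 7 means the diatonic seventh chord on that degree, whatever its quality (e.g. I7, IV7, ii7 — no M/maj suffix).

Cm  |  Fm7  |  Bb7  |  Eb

vi - ii7 - V7 - I

Cm: minor triad on C = scale degree 6 → vi.
Fm7: root F is the supertonic; minor seventh chord there is ii7.
Bb7: dominant seventh chord on Bb = scale degree 5 → V7.
Eb: major triad on Eb = scale degree 1 → I.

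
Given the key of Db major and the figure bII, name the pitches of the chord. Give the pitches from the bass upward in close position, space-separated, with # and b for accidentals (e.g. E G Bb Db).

Ebb Gb Bbb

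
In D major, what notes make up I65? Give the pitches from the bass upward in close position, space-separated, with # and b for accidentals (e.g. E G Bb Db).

In D major, the first degree is D, and the diatonic chord built there is a major seventh chord.
That chord is spelled D-F#-A-C#.
The figured bass 65 indicates first inversion, placing the third (F#) in the bass: F#-A-C#-D.

F# A C# D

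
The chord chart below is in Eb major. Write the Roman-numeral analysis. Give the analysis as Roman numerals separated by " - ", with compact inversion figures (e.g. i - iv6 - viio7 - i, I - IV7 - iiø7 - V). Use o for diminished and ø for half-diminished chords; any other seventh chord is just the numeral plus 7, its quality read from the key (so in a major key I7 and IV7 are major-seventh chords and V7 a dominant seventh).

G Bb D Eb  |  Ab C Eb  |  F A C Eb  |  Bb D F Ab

I65 - IV - V7/V - V7

G-Bb-D-Eb: root Eb is the tonic; major seventh chord there is I65.
Ab-C-Eb: major triad on Ab = scale degree 4 → IV.
F-A-C-Eb: a dominant seventh chord on F, the applied dominant of V → V7/V.
Bb-D-F-Ab: root Bb is the dominant; dominant seventh chord there is V7.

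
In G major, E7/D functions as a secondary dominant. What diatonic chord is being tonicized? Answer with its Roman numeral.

ii

The chord is a dominant seventh chord on E.
A dominant resolves down a perfect fifth: E → A. In G major, A is scale degree 2, i.e. ii.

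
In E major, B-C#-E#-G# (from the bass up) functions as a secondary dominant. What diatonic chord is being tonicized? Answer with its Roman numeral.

ii

The chord is a dominant seventh chord on C#.
A dominant resolves down a perfect fifth: C# → F#. In E major, F# is scale degree 2, i.e. ii.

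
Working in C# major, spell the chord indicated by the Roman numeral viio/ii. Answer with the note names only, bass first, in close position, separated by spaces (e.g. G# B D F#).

viio/ii is a secondary leading-tone chord. The target ii is D# in C# major; the applied chord is rooted a semitone below, on C##.
Building a diminished triad on C## gives C##-E#-G#.

C## E# G#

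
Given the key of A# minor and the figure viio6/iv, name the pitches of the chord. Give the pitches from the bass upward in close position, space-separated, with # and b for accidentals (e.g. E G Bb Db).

E# G# C##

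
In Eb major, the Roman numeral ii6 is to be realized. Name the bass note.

Ab

ii in Eb major has root F; the chord is F-Ab-C.
The figure 6 means first inversion — the third is in the bass.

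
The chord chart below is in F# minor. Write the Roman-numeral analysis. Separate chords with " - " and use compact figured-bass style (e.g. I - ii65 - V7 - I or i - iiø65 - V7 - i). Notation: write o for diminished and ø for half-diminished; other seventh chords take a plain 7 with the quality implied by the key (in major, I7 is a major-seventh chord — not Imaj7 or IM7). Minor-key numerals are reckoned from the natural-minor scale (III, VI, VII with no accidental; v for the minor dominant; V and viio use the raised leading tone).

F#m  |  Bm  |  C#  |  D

i - iv - V - VI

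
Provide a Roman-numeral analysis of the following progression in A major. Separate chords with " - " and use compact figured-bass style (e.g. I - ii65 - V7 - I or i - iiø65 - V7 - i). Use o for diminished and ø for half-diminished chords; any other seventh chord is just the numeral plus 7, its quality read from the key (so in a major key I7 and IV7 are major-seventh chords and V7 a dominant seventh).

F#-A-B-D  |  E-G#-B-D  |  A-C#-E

F#-A-B-D: root B is the supertonic; minor seventh chord there is ii43.
E-G#-B-D: dominant seventh chord on E = scale degree 5 → V7.
A-C#-E: major triad on A = scale degree 1 → I.

ii43 - V7 - I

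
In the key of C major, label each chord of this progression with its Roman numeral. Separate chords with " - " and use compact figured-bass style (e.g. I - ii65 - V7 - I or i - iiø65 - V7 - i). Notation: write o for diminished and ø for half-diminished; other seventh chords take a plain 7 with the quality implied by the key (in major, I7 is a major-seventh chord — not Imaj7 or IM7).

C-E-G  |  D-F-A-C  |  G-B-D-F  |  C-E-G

I - ii7 - V7 - I

C-E-G: major triad on C = scale degree 1 → I.
D-F-A-C: minor seventh chord on D = scale degree 2 → ii7.
G-B-D-F: root G is the dominant; dominant seventh chord there is V7.
C-E-G: major triad on C = scale degree 1 → I.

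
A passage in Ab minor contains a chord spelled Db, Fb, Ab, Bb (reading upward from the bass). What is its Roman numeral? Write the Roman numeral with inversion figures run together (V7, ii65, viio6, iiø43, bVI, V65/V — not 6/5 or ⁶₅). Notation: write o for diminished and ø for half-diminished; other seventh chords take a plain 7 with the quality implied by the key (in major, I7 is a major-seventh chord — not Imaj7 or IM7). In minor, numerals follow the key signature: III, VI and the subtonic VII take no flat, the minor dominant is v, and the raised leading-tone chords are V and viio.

iiø65

Stacked in thirds the chord is Bb-Db-Fb-Ab: a half-diminished seventh chord on Bb.
In Ab minor, Bb is the supertonic; the diatonic half-diminished seventh chord there is iiø7.
With Db in the bass the chord is in first inversion, so the figured bass is 65.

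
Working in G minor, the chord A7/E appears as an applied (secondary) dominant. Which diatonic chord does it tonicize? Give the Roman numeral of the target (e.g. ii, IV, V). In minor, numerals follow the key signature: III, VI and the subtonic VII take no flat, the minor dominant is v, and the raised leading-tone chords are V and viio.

V

The chord is a dominant seventh chord on A.
A dominant resolves down a perfect fifth: A → D. In G minor, D is scale degree 5, i.e. V.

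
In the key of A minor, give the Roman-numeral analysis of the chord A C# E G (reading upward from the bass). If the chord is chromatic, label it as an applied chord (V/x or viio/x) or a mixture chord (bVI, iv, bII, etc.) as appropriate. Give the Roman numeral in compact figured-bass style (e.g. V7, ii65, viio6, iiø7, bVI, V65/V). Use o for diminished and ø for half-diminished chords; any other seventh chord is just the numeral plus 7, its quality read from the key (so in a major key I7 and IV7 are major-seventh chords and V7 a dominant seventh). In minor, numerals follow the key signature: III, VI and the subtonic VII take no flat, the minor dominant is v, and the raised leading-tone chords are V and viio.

Stacked in thirds the chord is A-C#-E-G: a dominant seventh chord on A.
A is not a diatonic chord root with this quality in A minor, but it lies a perfect fifth above D (iv), so the chord functions as an applied dominant of iv.

V7/iv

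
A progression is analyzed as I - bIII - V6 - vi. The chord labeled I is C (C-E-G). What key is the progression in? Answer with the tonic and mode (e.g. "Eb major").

The anchor chord is a major triad on C, labeled I.
If C is scale degree 1 and the mode makes that degree carry a major triad, the tonic is C and the mode is major.

C major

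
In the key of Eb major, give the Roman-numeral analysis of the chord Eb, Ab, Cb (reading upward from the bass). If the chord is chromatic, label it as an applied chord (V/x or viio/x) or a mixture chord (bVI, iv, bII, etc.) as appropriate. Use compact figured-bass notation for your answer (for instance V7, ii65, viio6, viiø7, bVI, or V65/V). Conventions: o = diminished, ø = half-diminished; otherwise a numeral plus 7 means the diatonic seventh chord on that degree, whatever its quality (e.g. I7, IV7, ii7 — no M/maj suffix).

iv64

Stacked in thirds the chord is Ab-Cb-Eb: a minor triad on Ab.
Ab is the fourth degree of Eb major. This is the minor subdominant, borrowed from the parallel minor.
With Eb in the bass the chord is in second inversion, so the figured bass is 64.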